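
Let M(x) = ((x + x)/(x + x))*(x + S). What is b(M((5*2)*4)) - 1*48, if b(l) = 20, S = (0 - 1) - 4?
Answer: -28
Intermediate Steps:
S = -5 (S = -1 - 4 = -5)
M(x) = -5 + x (M(x) = ((x + x)/(x + x))*(x - 5) = ((2*x)/((2*x)))*(-5 + x) = ((2*x)*(1/(2*x)))*(-5 + x) = 1*(-5 + x) = -5 + x)
b(M((5*2)*4)) - 1*48 = 20 - 1*48 = 20 - 48 = -28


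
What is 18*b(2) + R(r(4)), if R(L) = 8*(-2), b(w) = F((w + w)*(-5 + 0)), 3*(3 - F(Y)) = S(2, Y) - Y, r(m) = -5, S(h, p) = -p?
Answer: -202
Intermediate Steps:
F(Y) = 3 + 2*Y/3 (F(Y) = 3 - (-Y - Y)/3 = 3 - (-2)*Y/3 = 3 + 2*Y/3)
b(w) = 3 - 20*w/3 (b(w) = 3 + 2*((w + w)*(-5 + 0))/3 = 3 + 2*((2*w)*(-5))/3 = 3 + 2*(-10*w)/3 = 3 - 20*w/3)
R(L) = -16
18*b(2) + R(r(4)) = 18*(3 - 20/3*2) - 16 = 18*(3 - 40/3) - 16 = 18*(-31/3) - 16 = -186 - 16 = -202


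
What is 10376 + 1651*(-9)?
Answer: -4483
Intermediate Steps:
10376 + 1651*(-9) = 10376 - 14859 = -4483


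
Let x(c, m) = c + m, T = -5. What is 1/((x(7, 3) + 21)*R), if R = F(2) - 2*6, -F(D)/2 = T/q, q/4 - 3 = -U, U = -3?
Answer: -12/4309 ≈ -0.0027849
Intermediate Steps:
q = 24 (q = 12 + 4*(-1*(-3)) = 12 + 4*3 = 12 + 12 = 24)
F(D) = 5/12 (F(D) = -(-10)/24 = -2*(-5/24) = 5/12)
R = -139/12 (R = 5/12 - 2*6 = 5/12 - 12 = -139/12 ≈ -11.583)
1/((x(7, 3) + 21)*R) = 1/(((7 + 3) + 21)*(-139/12)) = 1/((10 + 21)*(-139/12)) = 1/(31*(-139/12)) = 1/(-4309/12) = -12/4309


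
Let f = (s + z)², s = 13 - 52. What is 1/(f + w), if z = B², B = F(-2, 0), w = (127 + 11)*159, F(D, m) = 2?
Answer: 1/23167 ≈ 4.3165e-5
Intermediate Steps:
s = -39
w = 21942 (w = 138*159 = 21942)
B = 2
z = 4 (z = 2² = 4)
f = 1225 (f = (-39 + 4)² = (-35)² = 1225)
1/(f + w) = 1/(1225 + 21942) = 1/23167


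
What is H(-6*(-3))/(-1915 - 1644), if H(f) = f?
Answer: -18/3559 ≈ -0.0050576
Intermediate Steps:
H(-6*(-3))/(-1915 - 1644) = (-6*(-3))/(-1915 - 1644) = 18/(-3559) = 18*(-1/3559) = -18/3559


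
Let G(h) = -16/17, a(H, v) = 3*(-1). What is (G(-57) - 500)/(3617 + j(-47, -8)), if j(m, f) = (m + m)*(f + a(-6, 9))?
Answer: -8516/79067 ≈ -0.10771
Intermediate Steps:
a(H, v) = -3
j(m, f) = 2*m*(-3 + f) (j(m, f) = (m + m)*(f - 3) = (2*m)*(-3 + f) = 2*m*(-3 + f))
G(h) = -16/17 (G(h) = -16*1/17 = -16/17)
(G(-57) - 500)/(3617 + j(-47, -8)) = (-16/17 - 500)/(3617 + 2*(-47)*(-3 - 8)) = -8516/(17*(3617 + 2*(-47)*(-11))) = -8516/(17*(3617 + 1034)) = -8516/17/4651 = -8516/17*1/4651 = -8516/79067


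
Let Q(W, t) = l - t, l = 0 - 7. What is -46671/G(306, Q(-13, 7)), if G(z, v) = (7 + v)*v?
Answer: -46671/98 ≈ -476.23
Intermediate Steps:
l = -7
Q(W, t) = -7 - t
G(z, v) = v*(7 + v)
-46671/G(306, Q(-13, 7)) = -46671*1/((-7 - 1*7)*(7 + (-7 - 1*7))) = -46671*1/((-7 - 7)*(7 + (-7 - 7))) = -46671*(-1/(14*(7 - 14))) = -46671/((-14*(-7))) = -46671/98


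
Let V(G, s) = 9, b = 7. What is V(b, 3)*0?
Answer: 0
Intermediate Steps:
V(b, 3)*0 = 9*0 = 0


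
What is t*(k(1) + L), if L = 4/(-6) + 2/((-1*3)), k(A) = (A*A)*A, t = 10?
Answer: -10/3 ≈ -3.3333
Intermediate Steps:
k(A) = A**3 (k(A) = A**2*A = A**3)
L = -4/3 (L = 4*(-1/6) + 2/(-3) = -2/3 + 2*(-1/3) = -2/3 - 2/3 = -4/3 ≈ -1.3333)
t*(k(1) + L) = 10*(1**3 - 4/3) = 10*(1 - 4/3) = 10*(-1/3) = -10/3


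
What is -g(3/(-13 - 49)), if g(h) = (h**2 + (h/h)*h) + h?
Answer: 363/3844 ≈ 0.094433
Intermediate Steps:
g(h) = h**2 + 2*h (g(h) = (h**2 + 1*h) + h = (h**2 + h) + h = (h + h**2) + h = h**2 + 2*h)
-g(3/(-13 - 49)) = -3/(-13 - 49)*(2 + 3/(-13 - 49)) = -3/(-62)*(2 + 3/(-62)) = -3*(-1/62)*(2 + 3*(-1/62)) = -(-3)*(2 - 3/62)/62 = -(-3)*121/(62*62) = -1*(-363/3844) = 363/3844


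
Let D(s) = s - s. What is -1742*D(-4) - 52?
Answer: -52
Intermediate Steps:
D(s) = 0
-1742*D(-4) - 52 = -1742*0 - 52 = -134*0 - 52 = 0 - 52 = -52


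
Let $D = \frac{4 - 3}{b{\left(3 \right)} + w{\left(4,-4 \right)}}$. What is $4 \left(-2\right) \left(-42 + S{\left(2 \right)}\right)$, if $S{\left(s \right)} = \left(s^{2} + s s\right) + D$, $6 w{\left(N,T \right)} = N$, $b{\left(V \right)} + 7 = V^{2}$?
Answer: $269$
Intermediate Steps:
$b{\left(V \right)} = -7 + V^{2}$
$w{\left(N,T \right)} = \frac{N}{6}$
$D = \frac{3}{8}$ ($D = \frac{4 - 3}{\left(-7 + 3^{2}\right) + \frac{1}{6} \cdot 4} = 1 \frac{1}{\left(-7 + 9\right) + \frac{2}{3}} = 1 \frac{1}{2 + \frac{2}{3}} = 1 \frac{1}{\frac{8}{3}} = 1 \cdot \frac{3}{8} = \frac{3}{8} \approx 0.375$)
$S{\left(s \right)} = \frac{3}{8} + 2 s^{2}$ ($S{\left(s \right)} = \left(s^{2} + s s\right) + \frac{3}{8} = \left(s^{2} + s^{2}\right) + \frac{3}{8} = 2 s^{2} + \frac{3}{8} = \frac{3}{8} + 2 s^{2}$)
$4 \left(-2\right) \left(-42 + S{\left(2 \right)}\right) = 4 \left(-2\right) \left(-42 + \left(\frac{3}{8} + 2 \cdot 2^{2}\right)\right) = - 8 \left(-42 + \left(\frac{3}{8} + 2 \cdot 4\right)\right) = - 8 \left(-42 + \left(\frac{3}{8} + 8\right)\right) = - 8 \left(-42 + \frac{67}{8}\right) = \left(-8\right) \left(- \frac{269}{8}\right) = 269$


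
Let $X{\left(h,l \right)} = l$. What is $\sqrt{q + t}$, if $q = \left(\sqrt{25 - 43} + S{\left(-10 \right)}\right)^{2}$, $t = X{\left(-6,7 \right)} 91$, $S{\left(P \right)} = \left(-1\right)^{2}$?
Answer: $\sqrt{620 + 6 i \sqrt{2}} \approx 24.9 + 0.1704 i$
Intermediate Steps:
$S{\left(P \right)} = 1$
$t = 637$ ($t = 7 \cdot 91 = 637$)
$q = \left(1 + 3 i \sqrt{2}\right)^{2}$ ($q = \left(\sqrt{25 - 43} + 1\right)^{2} = \left(\sqrt{-18} + 1\right)^{2} = \left(3 i \sqrt{2} + 1\right)^{2} = \left(1 + 3 i \sqrt{2}\right)^{2} \approx -17.0 + 8.4853 i$)
$\sqrt{q + t} = \sqrt{\left(-17 + 6 i \sqrt{2}\right) + 637} = \sqrt{620 + 6 i \sqrt{2}}$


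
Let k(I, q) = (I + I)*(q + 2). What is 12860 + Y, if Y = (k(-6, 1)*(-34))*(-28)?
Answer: -21412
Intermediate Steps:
k(I, q) = 2*I*(2 + q) (k(I, q) = (2*I)*(2 + q) = 2*I*(2 + q))
Y = -34272 (Y = ((2*(-6)*(2 + 1))*(-34))*(-28) = ((2*(-6)*3)*(-34))*(-28) = -36*(-34)*(-28) = 1224*(-28) = -34272)
12860 + Y = 12860 - 34272 = -21412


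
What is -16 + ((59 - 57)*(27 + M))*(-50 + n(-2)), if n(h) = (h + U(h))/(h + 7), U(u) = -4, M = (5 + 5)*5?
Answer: -39504/5 ≈ -7900.8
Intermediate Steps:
M = 50 (M = 10*5 = 50)
n(h) = (-4 + h)/(7 + h) (n(h) = (h - 4)/(h + 7) = (-4 + h)/(7 + h))
-16 + ((59 - 57)*(27 + M))*(-50 + n(-2)) = -16 + ((59 - 57)*(27 + 50))*(-50 + (-4 - 2)/(7 - 2)) = -16 + (2*77)*(-50 - 6/5) = -16 + 154*(-50 + (⅕)*(-6)) = -16 + 154*(-50 - 6/5) = -16 + 154*(-256/5) = -16 - 39424/5 = -39504/5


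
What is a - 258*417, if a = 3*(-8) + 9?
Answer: -107601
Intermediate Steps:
a = -15 (a = -24 + 9 = -15)
a - 258*417 = -15 - 258*417 = -15 - 107586 = -107601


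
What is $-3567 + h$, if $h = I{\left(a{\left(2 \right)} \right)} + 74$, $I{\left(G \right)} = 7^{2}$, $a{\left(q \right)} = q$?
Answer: $-3444$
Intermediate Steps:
$I{\left(G \right)} = 49$
$h = 123$ ($h = 49 + 74 = 123$)
$-3567 + h = -3567 + 123 = -3444$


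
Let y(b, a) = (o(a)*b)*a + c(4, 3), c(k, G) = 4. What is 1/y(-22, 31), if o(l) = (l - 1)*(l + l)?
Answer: -1/1268516 ≈ -7.8832e-7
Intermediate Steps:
o(l) = 2*l*(-1 + l) (o(l) = (-1 + l)*(2*l) = 2*l*(-1 + l))
y(b, a) = 4 + 2*b*a²*(-1 + a) (y(b, a) = ((2*a*(-1 + a))*b)*a + 4 = (2*a*b*(-1 + a))*a + 4 = 2*b*a²*(-1 + a) + 4 = 4 + 2*b*a²*(-1 + a))
1/y(-22, 31) = 1/(4 + 2*(-22)*31²*(-1 + 31)) = 1/(4 + 2*(-22)*961*30) = 1/(4 - 1268520) = 1/(-1268516) = -1/1268516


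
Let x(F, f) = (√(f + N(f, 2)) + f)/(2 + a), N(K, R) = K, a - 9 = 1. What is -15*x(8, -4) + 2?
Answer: 7 - 5*I*√2/2 ≈ 7.0 - 3.5355*I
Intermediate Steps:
a = 10 (a = 9 + 1 = 10)
x(F, f) = f/12 + √2*√f/12 (x(F, f) = (√(f + f) + f)/(2 + 10) = (√(2*f) + f)/12 = (√2*√f + f)*(1/12) = (f + √2*√f)*(1/12) = f/12 + √2*√f/12)
-15*x(8, -4) + 2 = -15*((1/12)*(-4) + √2*√(-4)/12) + 2 = -15*(-⅓ + √2*(2*I)/12) + 2 = -15*(-⅓ + I*√2/6) + 2 = (5 - 5*I*√2/2) + 2 = 7 - 5*I*√2/2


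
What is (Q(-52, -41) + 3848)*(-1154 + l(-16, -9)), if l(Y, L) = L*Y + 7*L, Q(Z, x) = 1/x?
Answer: -169283991/41 ≈ -4.1289e+6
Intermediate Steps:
l(Y, L) = 7*L + L*Y
(Q(-52, -41) + 3848)*(-1154 + l(-16, -9)) = (1/(-41) + 3848)*(-1154 - 9*(7 - 16)) = (-1/41 + 3848)*(-1154 - 9*(-9)) = 157767*(-1154 + 81)/41 = (157767/41)*(-1073) = -169283991/41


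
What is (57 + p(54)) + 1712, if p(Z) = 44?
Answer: 1813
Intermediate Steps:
(57 + p(54)) + 1712 = (57 + 44) + 1712 = 101 + 1712 = 1813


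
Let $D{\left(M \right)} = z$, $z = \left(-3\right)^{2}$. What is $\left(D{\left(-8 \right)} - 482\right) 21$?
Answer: $-9933$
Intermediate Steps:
$z = 9$
$D{\left(M \right)} = 9$
$\left(D{\left(-8 \right)} - 482\right) 21 = \left(9 - 482\right) 21 = \left(-473\right) 21 = -9933$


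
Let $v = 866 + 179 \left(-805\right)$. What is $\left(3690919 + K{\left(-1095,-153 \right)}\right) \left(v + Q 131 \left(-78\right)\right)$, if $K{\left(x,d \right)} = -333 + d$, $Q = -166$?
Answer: $5731091141247$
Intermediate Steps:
$v = -143229$ ($v = 866 - 144095 = -143229$)
$\left(3690919 + K{\left(-1095,-153 \right)}\right) \left(v + Q 131 \left(-78\right)\right) = \left(3690919 - 486\right) \left(-143229 + \left(-166\right) 131 \left(-78\right)\right) = \left(3690919 - 486\right) \left(-143229 - -1696188\right) = 3690433 \left(-143229 + 1696188\right) = 3690433 \cdot 1552959 = 5731091141247$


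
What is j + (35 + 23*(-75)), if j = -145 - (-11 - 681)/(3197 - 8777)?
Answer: -2559998/1395 ≈ -1835.1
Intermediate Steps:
j = -202448/1395 (j = -145 - (-692)/(-5580) = -145 - (-692)*(-1)/5580 = -145 - 1*173/1395 = -145 - 173/1395 = -202448/1395 ≈ -145.12)
j + (35 + 23*(-75)) = -202448/1395 + (35 + 23*(-75)) = -202448/1395 + (35 - 1725) = -202448/1395 - 1690 = -2559998/1395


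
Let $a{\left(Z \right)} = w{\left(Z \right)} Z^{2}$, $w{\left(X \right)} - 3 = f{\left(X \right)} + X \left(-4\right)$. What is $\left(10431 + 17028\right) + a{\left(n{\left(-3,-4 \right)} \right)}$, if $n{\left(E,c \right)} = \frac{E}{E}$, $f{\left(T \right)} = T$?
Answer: $27459$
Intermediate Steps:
$n{\left(E,c \right)} = 1$
$w{\left(X \right)} = 3 - 3 X$ ($w{\left(X \right)} = 3 + \left(X + X \left(-4\right)\right) = 3 + \left(X - 4 X\right) = 3 - 3 X$)
$a{\left(Z \right)} = Z^{2} \left(3 - 3 Z\right)$ ($a{\left(Z \right)} = \left(3 - 3 Z\right) Z^{2} = Z^{2} \left(3 - 3 Z\right)$)
$\left(10431 + 17028\right) + a{\left(n{\left(-3,-4 \right)} \right)} = \left(10431 + 17028\right) + 3 \cdot 1^{2} \left(1 - 1\right) = 27459 + 3 \cdot 1 \left(1 - 1\right) = 27459 + 3 \cdot 1 \cdot 0 = 27459 + 0 = 27459$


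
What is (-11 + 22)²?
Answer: 121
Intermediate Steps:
(-11 + 22)² = 11² = 121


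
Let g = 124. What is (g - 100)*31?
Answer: 744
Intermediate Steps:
(g - 100)*31 = (124 - 100)*31 = 24*31 = 744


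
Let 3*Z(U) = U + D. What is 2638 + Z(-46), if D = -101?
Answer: 2589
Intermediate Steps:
Z(U) = -101/3 + U/3 (Z(U) = (U - 101)/3 = (-101 + U)/3 = -101/3 + U/3)
2638 + Z(-46) = 2638 + (-101/3 + (1/3)*(-46)) = 2638 + (-101/3 - 46/3) = 2638 - 49 = 2589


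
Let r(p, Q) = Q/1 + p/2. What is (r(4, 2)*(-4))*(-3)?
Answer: 48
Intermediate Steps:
r(p, Q) = Q + p/2 (r(p, Q) = Q*1 + p*(½) = Q + p/2)
(r(4, 2)*(-4))*(-3) = ((2 + (½)*4)*(-4))*(-3) = ((2 + 2)*(-4))*(-3) = (4*(-4))*(-3) = -16*(-3) = 48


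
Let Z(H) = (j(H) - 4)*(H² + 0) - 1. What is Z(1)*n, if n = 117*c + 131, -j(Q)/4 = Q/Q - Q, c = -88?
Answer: 50825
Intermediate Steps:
j(Q) = -4 + 4*Q (j(Q) = -4*(Q/Q - Q) = -4*(1 - Q) = -4 + 4*Q)
Z(H) = -1 + H²*(-8 + 4*H) (Z(H) = ((-4 + 4*H) - 4)*(H² + 0) - 1 = (-8 + 4*H)*H² - 1 = H²*(-8 + 4*H) - 1 = -1 + H²*(-8 + 4*H))
n = -10165 (n = 117*(-88) + 131 = -10296 + 131 = -10165)
Z(1)*n = (-1 - 8*1² + 4*1³)*(-10165) = (-1 - 8*1 + 4*1)*(-10165) = (-1 - 8 + 4)*(-10165) = -5*(-10165) = 50825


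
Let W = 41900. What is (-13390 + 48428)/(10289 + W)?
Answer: 35038/52189 ≈ 0.67137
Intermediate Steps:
(-13390 + 48428)/(10289 + W) = (-13390 + 48428)/(10289 + 41900) = 35038/52189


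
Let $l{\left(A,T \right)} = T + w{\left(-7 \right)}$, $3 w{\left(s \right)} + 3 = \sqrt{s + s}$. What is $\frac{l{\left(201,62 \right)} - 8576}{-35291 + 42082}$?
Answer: $- \frac{8515}{6791} + \frac{i \sqrt{14}}{20373} \approx -1.2539 + 0.00018366 i$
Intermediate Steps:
$w{\left(s \right)} = -1 + \frac{\sqrt{2} \sqrt{s}}{3}$ ($w{\left(s \right)} = -1 + \frac{\sqrt{s + s}}{3} = -1 + \frac{\sqrt{2 s}}{3} = -1 + \frac{\sqrt{2} \sqrt{s}}{3}$)
$l{\left(A,T \right)} = -1 + T + \frac{i \sqrt{14}}{3}$ ($l{\left(A,T \right)} = T - \left(1 - \frac{\sqrt{2} \sqrt{-7}}{3}\right) = T - \left(1 - \frac{\sqrt{2} i \sqrt{7}}{3}\right) = T - \left(1 - \frac{i \sqrt{14}}{3}\right) = -1 + T + \frac{i \sqrt{14}}{3}$)
$\frac{l{\left(201,62 \right)} - 8576}{-35291 + 42082} = \frac{\left(-1 + 62 + \frac{i \sqrt{14}}{3}\right) - 8576}{-35291 + 42082} = \frac{\left(61 + \frac{i \sqrt{14}}{3}\right) - 8576}{6791} = \left(-8515 + \frac{i \sqrt{14}}{3}\right) \frac{1}{6791} = - \frac{8515}{6791} + \frac{i \sqrt{14}}{20373}$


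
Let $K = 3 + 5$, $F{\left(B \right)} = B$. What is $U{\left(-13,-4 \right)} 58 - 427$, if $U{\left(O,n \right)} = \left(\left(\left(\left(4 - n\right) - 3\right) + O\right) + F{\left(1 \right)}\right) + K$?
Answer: $-369$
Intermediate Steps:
$K = 8$
$U{\left(O,n \right)} = 10 + O - n$ ($U{\left(O,n \right)} = \left(\left(\left(\left(4 - n\right) - 3\right) + O\right) + 1\right) + 8 = \left(\left(\left(1 - n\right) + O\right) + 1\right) + 8 = \left(\left(1 + O - n\right) + 1\right) + 8 = \left(2 + O - n\right) + 8 = 10 + O - n$)
$U{\left(-13,-4 \right)} 58 - 427 = \left(10 - 13 - -4\right) 58 - 427 = \left(10 - 13 + 4\right) 58 - 427 = 1 \cdot 58 - 427 = 58 - 427 = -369$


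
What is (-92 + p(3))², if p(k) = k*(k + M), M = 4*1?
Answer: 5041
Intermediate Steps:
M = 4
p(k) = k*(4 + k) (p(k) = k*(k + 4) = k*(4 + k))
(-92 + p(3))² = (-92 + 3*(4 + 3))² = (-92 + 3*7)² = (-92 + 21)² = (-71)² = 5041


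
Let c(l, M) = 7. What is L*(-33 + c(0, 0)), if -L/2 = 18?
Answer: 936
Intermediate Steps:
L = -36 (L = -2*18 = -36)
L*(-33 + c(0, 0)) = -36*(-33 + 7) = -36*(-26) = 936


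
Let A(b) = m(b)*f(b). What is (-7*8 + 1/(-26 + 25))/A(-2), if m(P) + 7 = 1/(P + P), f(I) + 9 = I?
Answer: -228/319 ≈ -0.71473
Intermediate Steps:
f(I) = -9 + I
m(P) = -7 + 1/(2*P) (m(P) = -7 + 1/(P + P) = -7 + 1/(2*P))
A(b) = (-9 + b)*(-7 + 1/(2*b)) (A(b) = (-7 + 1/(2*b))*(-9 + b) = (-9 + b)*(-7 + 1/(2*b)))
(-7*8 + 1/(-26 + 25))/A(-2) = (-7*8 + 1/(-26 + 25))/(127/2 - 7*(-2) - 9/2/(-2)) = (-56 + 1/(-1))/(127/2 + 14 - 9/2*(-½)) = (-56 - 1)/(127/2 + 14 + 9/4) = -57/319/4 = -57*4/319 = -228/319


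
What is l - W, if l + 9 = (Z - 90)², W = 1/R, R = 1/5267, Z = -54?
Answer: 15460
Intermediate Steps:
R = 1/5267 ≈ 0.00018986
W = 5267 (W = 1/(1/5267) = 5267)
l = 20727 (l = -9 + (-54 - 90)² = -9 + (-144)² = -9 + 20736 = 20727)
l - W = 20727 - 1*5267 = 20727 - 5267 = 15460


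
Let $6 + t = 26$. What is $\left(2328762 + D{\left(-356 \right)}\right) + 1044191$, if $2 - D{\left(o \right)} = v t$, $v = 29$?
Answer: $3372375$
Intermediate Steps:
$t = 20$ ($t = -6 + 26 = 20$)
$D{\left(o \right)} = -578$ ($D{\left(o \right)} = 2 - 29 \cdot 20 = 2 - 580 = -578$)
$\left(2328762 + D{\left(-356 \right)}\right) + 1044191 = \left(2328762 - 578\right) + 1044191 = 2328184 + 1044191 = 3372375$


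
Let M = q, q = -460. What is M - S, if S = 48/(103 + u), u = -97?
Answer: -468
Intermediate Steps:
M = -460
S = 8 (S = 48/(103 - 97) = 48/6 = (⅙)*48 = 8)
M - S = -460 - 1*8 = -460 - 8 = -468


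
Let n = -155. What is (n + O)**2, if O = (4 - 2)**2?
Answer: 22801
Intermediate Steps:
O = 4 (O = 2**2 = 4)
(n + O)**2 = (-155 + 4)**2 = (-151)**2 = 22801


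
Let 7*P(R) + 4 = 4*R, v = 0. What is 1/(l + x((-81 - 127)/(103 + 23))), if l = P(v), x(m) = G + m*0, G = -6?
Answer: -7/46 ≈ -0.15217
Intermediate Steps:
x(m) = -6 (x(m) = -6 + m*0 = -6 + 0 = -6)
P(R) = -4/7 + 4*R/7 (P(R) = -4/7 + (4*R)/7 = -4/7 + 4*R/7)
l = -4/7 (l = -4/7 + (4/7)*0 = -4/7 + 0 = -4/7 ≈ -0.57143)
1/(l + x((-81 - 127)/(103 + 23))) = 1/(-4/7 - 6) = 1/(-46/7) = -7/46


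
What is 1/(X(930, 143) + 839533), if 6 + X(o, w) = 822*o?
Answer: 1/1603987 ≈ 6.2345e-7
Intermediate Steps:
X(o, w) = -6 + 822*o
1/(X(930, 143) + 839533) = 1/((-6 + 822*930) + 839533) = 1/((-6 + 764460) + 839533) = 1/(764454 + 839533) = 1/1603987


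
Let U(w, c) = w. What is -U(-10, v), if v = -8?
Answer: 10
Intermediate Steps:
-U(-10, v) = -1*(-10) = 10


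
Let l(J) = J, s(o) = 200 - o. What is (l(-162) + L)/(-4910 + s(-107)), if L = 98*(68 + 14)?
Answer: -7874/4603 ≈ -1.7106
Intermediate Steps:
L = 8036 (L = 98*82 = 8036)
(l(-162) + L)/(-4910 + s(-107)) = (-162 + 8036)/(-4910 + (200 - 1*(-107))) = 7874/(-4910 + (200 + 107)) = 7874/(-4910 + 307) = 7874/(-4603) = 7874*(-1/4603) = -7874/4603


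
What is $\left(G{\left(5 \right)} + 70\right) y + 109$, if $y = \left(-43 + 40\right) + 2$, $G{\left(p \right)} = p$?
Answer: $34$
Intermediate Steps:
$y = -1$ ($y = -3 + 2 = -1$)
$\left(G{\left(5 \right)} + 70\right) y + 109 = \left(5 + 70\right) \left(-1\right) + 109 = 75 \left(-1\right) + 109 = -75 + 109 = 34$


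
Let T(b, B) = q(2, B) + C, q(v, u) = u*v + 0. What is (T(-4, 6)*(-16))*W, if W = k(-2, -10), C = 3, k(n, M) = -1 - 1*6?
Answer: 1680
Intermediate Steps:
q(v, u) = u*v
k(n, M) = -7 (k(n, M) = -1 - 6 = -7)
T(b, B) = 3 + 2*B (T(b, B) = B*2 + 3 = 2*B + 3 = 3 + 2*B)
W = -7
(T(-4, 6)*(-16))*W = ((3 + 2*6)*(-16))*(-7) = ((3 + 12)*(-16))*(-7) = (15*(-16))*(-7) = -240*(-7) = 1680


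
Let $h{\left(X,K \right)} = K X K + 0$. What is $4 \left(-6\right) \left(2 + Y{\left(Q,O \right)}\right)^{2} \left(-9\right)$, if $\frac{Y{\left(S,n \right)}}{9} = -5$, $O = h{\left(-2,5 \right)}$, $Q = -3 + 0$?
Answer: $399384$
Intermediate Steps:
$Q = -3$
$h{\left(X,K \right)} = X K^{2}$ ($h{\left(X,K \right)} = X K^{2} + 0 = X K^{2}$)
$O = -50$ ($O = - 2 \cdot 5^{2} = \left(-2\right) 25 = -50$)
$Y{\left(S,n \right)} = -45$ ($Y{\left(S,n \right)} = 9 \left(-5\right) = -45$)
$4 \left(-6\right) \left(2 + Y{\left(Q,O \right)}\right)^{2} \left(-9\right) = 4 \left(-6\right) \left(2 - 45\right)^{2} \left(-9\right) = - 24 \left(-43\right)^{2} \left(-9\right) = \left(-24\right) 1849 \left(-9\right) = \left(-44376\right) \left(-9\right) = 399384$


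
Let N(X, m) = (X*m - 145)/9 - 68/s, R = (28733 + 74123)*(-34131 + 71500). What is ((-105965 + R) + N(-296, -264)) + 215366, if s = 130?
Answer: 2248590199654/585 ≈ 3.8437e+9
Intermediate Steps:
R = 3843625864 (R = 102856*37369 = 3843625864)
N(X, m) = -9731/585 + X*m/9 (N(X, m) = (X*m - 145)/9 - 68/130 = (-145 + X*m)*(1/9) - 68*1/130 = (-145/9 + X*m/9) - 34/65 = -9731/585 + X*m/9)
((-105965 + R) + N(-296, -264)) + 215366 = ((-105965 + 3843625864) + (-9731/585 + (1/9)*(-296)*(-264))) + 215366 = (3843519899 + (-9731/585 + 26048/3)) + 215366 = (3843519899 + 5069629/585) + 215366 = 2248464210544/585 + 215366 = 2248590199654/585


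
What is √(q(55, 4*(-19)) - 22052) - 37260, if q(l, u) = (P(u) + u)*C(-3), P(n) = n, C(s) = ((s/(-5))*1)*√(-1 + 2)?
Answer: -37260 + 2*I*√138395/5 ≈ -37260.0 + 148.81*I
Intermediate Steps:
C(s) = -s/5 (C(s) = ((s*(-⅕))*1)*√1 = (-s/5*1)*1 = -s/5*1 = -s/5)
q(l, u) = 6*u/5 (q(l, u) = (u + u)*(-⅕*(-3)) = (2*u)*(⅗) = 6*u/5)
√(q(55, 4*(-19)) - 22052) - 37260 = √(6*(4*(-19))/5 - 22052) - 37260 = √((6/5)*(-76) - 22052) - 37260 = √(-456/5 - 22052) - 37260 = √(-110716/5) - 37260 = 2*I*√138395/5 - 37260 = -37260 + 2*I*√138395/5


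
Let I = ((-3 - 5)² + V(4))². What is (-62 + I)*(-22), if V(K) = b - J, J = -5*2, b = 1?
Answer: -122386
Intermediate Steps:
J = -10
V(K) = 11 (V(K) = 1 - 1*(-10) = 1 + 10 = 11)
I = 5625 (I = ((-3 - 5)² + 11)² = ((-8)² + 11)² = (64 + 11)² = 75² = 5625)
(-62 + I)*(-22) = (-62 + 5625)*(-22) = 5563*(-22) = -122386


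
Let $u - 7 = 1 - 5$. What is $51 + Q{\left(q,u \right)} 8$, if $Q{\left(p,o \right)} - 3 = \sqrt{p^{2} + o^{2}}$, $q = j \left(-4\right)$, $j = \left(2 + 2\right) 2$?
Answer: $75 + 8 \sqrt{1033} \approx 332.12$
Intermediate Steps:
$j = 8$ ($j = 4 \cdot 2 = 8$)
$u = 3$ ($u = 7 + \left(1 - 5\right) = 7 - 4 = 3$)
$q = -32$ ($q = 8 \left(-4\right) = -32$)
$Q{\left(p,o \right)} = 3 + \sqrt{o^{2} + p^{2}}$ ($Q{\left(p,o \right)} = 3 + \sqrt{p^{2} + o^{2}} = 3 + \sqrt{o^{2} + p^{2}}$)
$51 + Q{\left(q,u \right)} 8 = 51 + \left(3 + \sqrt{3^{2} + \left(-32\right)^{2}}\right) 8 = 51 + \left(3 + \sqrt{9 + 1024}\right) 8 = 51 + \left(3 + \sqrt{1033}\right) 8 = 51 + \left(24 + 8 \sqrt{1033}\right) = 75 + 8 \sqrt{1033}$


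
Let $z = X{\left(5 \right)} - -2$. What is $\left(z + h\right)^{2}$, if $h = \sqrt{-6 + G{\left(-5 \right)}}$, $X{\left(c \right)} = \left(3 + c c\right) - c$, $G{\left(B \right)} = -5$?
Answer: $\left(25 + i \sqrt{11}\right)^{2} \approx 614.0 + 165.83 i$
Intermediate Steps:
$X{\left(c \right)} = 3 + c^{2} - c$ ($X{\left(c \right)} = \left(3 + c^{2}\right) - c = 3 + c^{2} - c$)
$z = 25$ ($z = \left(3 + 5^{2} - 5\right) - -2 = \left(3 + 25 - 5\right) + 2 = 23 + 2 = 25$)
$h = i \sqrt{11}$ ($h = \sqrt{-6 - 5} = \sqrt{-11} = i \sqrt{11} \approx 3.3166 i$)
$\left(z + h\right)^{2} = \left(25 + i \sqrt{11}\right)^{2}$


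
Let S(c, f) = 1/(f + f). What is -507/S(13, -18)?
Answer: 18252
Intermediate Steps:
S(c, f) = 1/(2*f)
-507/S(13, -18) = -507/((½)/(-18)) = -507/((½)*(-1/18)) = -507/(-1/36) = -507*(-36) = 18252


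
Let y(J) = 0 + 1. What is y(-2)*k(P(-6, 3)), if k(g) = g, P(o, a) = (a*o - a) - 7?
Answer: -28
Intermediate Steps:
P(o, a) = -7 - a + a*o (P(o, a) = (-a + a*o) - 7 = -7 - a + a*o)
y(J) = 1
y(-2)*k(P(-6, 3)) = 1*(-7 - 1*3 + 3*(-6)) = 1*(-7 - 3 - 18) = 1*(-28) = -28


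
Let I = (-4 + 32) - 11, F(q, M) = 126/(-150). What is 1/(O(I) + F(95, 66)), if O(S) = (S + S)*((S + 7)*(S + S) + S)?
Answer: 25/708029 ≈ 3.5309e-5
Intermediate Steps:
F(q, M) = -21/25 (F(q, M) = 126*(-1/150) = -21/25)
I = 17 (I = 28 - 11 = 17)
O(S) = 2*S*(S + 2*S*(7 + S)) (O(S) = (2*S)*((7 + S)*(2*S) + S) = (2*S)*(2*S*(7 + S) + S) = (2*S)*(S + 2*S*(7 + S)) = 2*S*(S + 2*S*(7 + S)))
1/(O(I) + F(95, 66)) = 1/(17**2*(30 + 4*17) - 21/25) = 1/(289*(30 + 68) - 21/25) = 1/(289*98 - 21/25) = 1/(28322 - 21/25) = 1/(708029/25) = 25/708029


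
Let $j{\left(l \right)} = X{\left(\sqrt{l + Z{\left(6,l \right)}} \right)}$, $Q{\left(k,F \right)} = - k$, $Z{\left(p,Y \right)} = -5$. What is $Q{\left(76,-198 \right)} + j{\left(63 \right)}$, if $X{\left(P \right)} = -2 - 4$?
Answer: $-82$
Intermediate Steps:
$X{\left(P \right)} = -6$
$j{\left(l \right)} = -6$
$Q{\left(76,-198 \right)} + j{\left(63 \right)} = \left(-1\right) 76 - 6 = -76 - 6 = -82$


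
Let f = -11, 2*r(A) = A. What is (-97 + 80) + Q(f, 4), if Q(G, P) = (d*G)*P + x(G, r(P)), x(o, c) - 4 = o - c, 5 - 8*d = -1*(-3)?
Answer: -37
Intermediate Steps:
r(A) = A/2
d = ¼ (d = 5/8 - (-1)*(-3)/8 = 5/8 - ⅛*3 = 5/8 - 3/8 = ¼ ≈ 0.25000)
x(o, c) = 4 + o - c (x(o, c) = 4 + (o - c) = 4 + o - c)
Q(G, P) = 4 + G - P/2 + G*P/4 (Q(G, P) = (G/4)*P + (4 + G - P/2) = G*P/4 + (4 + G - P/2) = 4 + G - P/2 + G*P/4)
(-97 + 80) + Q(f, 4) = (-97 + 80) + (4 - 11 - ½*4 + (¼)*(-11)*4) = -17 + (4 - 11 - 2 - 11) = -17 - 20 = -37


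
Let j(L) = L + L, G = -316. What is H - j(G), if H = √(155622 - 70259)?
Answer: 632 + √85363 ≈ 924.17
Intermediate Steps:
j(L) = 2*L
H = √85363 ≈ 292.17
H - j(G) = √85363 - 2*(-316) = √85363 - 1*(-632) = √85363 + 632 = 632 + √85363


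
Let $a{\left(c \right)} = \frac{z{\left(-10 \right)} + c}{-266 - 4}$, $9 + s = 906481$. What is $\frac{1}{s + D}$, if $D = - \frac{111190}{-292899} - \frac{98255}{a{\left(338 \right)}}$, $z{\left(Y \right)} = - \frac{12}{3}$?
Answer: $\frac{48914133}{48224447355581} \approx 1.0143 \cdot 10^{-6}$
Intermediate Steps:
$s = 906472$ ($s = -9 + 906481 = 906472$)
$z{\left(Y \right)} = -4$ ($z{\left(Y \right)} = \left(-12\right) \frac{1}{3} = -4$)
$a{\left(c \right)} = \frac{2}{135} - \frac{c}{270}$ ($a{\left(c \right)} = \frac{-4 + c}{-266 - 4} = \frac{-4 + c}{-270} = \left(-4 + c\right) \left(- \frac{1}{270}\right) = \frac{2}{135} - \frac{c}{270}$)
$D = \frac{3885155386805}{48914133}$ ($D = - \frac{111190}{-292899} - \frac{98255}{\frac{2}{135} - \frac{169}{135}} = \left(-111190\right) \left(- \frac{1}{292899}\right) - \frac{98255}{\frac{2}{135} - \frac{169}{135}} = \frac{111190}{292899} - \frac{98255}{- \frac{167}{135}} = \frac{111190}{292899} - - \frac{13264425}{167} = \frac{111190}{292899} + \frac{13264425}{167} = \frac{3885155386805}{48914133} \approx 79428.0$)
$\frac{1}{s + D} = \frac{1}{906472 + \frac{3885155386805}{48914133}} = \frac{1}{\frac{48224447355581}{48914133}} = \frac{48914133}{48224447355581}$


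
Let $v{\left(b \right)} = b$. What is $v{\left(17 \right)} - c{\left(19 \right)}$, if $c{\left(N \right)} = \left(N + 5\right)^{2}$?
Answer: $-559$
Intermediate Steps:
$c{\left(N \right)} = \left(5 + N\right)^{2}$
$v{\left(17 \right)} - c{\left(19 \right)} = 17 - \left(5 + 19\right)^{2} = 17 - 24^{2} = 17 - 576 = -559$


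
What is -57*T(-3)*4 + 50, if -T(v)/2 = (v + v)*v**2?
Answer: -24574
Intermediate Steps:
T(v) = -4*v**3 (T(v) = -2*(v + v)*v**2 = -2*2*v*v**2 = -4*v**3)
-57*T(-3)*4 + 50 = -57*(-4*(-3)**3)*4 + 50 = -57*(-4*(-27))*4 + 50 = -6156*4 + 50 = -57*432 + 50 = -24624 + 50 = -24574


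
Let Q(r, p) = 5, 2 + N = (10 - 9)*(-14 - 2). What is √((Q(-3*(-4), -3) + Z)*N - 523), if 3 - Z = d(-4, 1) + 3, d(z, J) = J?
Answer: I*√595 ≈ 24.393*I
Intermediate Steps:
N = -18 (N = -2 + (10 - 9)*(-14 - 2) = -2 + 1*(-16) = -2 - 16 = -18)
Z = -1 (Z = 3 - (1 + 3) = 3 - 1*4 = 3 - 4 = -1)
√((Q(-3*(-4), -3) + Z)*N - 523) = √((5 - 1)*(-18) - 523) = √(4*(-18) - 523) = √(-72 - 523) = √(-595) = I*√595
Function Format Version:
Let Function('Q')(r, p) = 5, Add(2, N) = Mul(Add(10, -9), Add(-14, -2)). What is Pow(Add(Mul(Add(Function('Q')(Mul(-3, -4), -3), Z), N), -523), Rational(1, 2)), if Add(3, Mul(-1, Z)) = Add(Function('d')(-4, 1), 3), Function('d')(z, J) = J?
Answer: Mul(I, Pow(595, Rational(1, 2))) ≈ Mul(24.393, I)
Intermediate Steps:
N = -18 (N = Add(-2, Mul(Add(10, -9), Add(-14, -2))) = Add(-2, Mul(1, -16)) = Add(-2, -16) = -18)
Z = -1 (Z = Add(3, Mul(-1, Add(1, 3))) = Add(3, Mul(-1, 4)) = Add(3, -4) = -1)
Pow(Add(Mul(Add(Function('Q')(Mul(-3, -4), -3), Z), N), -523), Rational(1, 2)) = Pow(Add(Mul(Add(5, -1), -18), -523), Rational(1, 2)) = Pow(Add(Mul(4, -18), -523), Rational(1, 2)) = Pow(Add(-72, -523), Rational(1, 2)) = Pow(-595, Rational(1, 2)) = Mul(I, Pow(595, Rational(1, 2)))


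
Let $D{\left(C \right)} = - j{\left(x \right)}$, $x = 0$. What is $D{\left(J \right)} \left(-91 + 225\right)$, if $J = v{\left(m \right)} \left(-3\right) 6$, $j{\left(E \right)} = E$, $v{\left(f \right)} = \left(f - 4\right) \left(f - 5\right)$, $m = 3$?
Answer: $0$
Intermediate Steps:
$v{\left(f \right)} = \left(-5 + f\right) \left(-4 + f\right)$ ($v{\left(f \right)} = \left(-4 + f\right) \left(-5 + f\right) = \left(-5 + f\right) \left(-4 + f\right)$)
$J = -36$ ($J = \left(20 + 3^{2} - 27\right) \left(-3\right) 6 = \left(20 + 9 - 27\right) \left(-3\right) 6 = 2 \left(-3\right) 6 = \left(-6\right) 6 = -36$)
$D{\left(C \right)} = 0$ ($D{\left(C \right)} = \left(-1\right) 0 = 0$)
$D{\left(J \right)} \left(-91 + 225\right) = 0 \left(-91 + 225\right) = 0 \cdot 134 = 0$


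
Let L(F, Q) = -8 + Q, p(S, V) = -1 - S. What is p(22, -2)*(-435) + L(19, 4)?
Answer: 10001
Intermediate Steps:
p(22, -2)*(-435) + L(19, 4) = (-1 - 1*22)*(-435) + (-8 + 4) = (-1 - 22)*(-435) - 4 = -23*(-435) - 4 = 10005 - 4 = 10001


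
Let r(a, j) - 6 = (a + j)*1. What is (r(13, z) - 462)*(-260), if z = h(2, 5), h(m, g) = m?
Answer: 114660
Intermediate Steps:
z = 2
r(a, j) = 6 + a + j (r(a, j) = 6 + (a + j)*1 = 6 + (a + j) = 6 + a + j)
(r(13, z) - 462)*(-260) = ((6 + 13 + 2) - 462)*(-260) = (21 - 462)*(-260) = -441*(-260) = 114660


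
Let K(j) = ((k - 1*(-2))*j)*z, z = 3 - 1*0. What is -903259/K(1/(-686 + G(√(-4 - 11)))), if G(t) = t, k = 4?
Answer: 309817837/9 - 903259*I*√15/18 ≈ 3.4424e+7 - 1.9435e+5*I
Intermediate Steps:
z = 3 (z = 3 + 0 = 3)
K(j) = 18*j (K(j) = ((4 - 1*(-2))*j)*3 = ((4 + 2)*j)*3 = (6*j)*3 = 18*j)
-903259/K(1/(-686 + G(√(-4 - 11)))) = -(-309817837/9 + 903259*√(-4 - 11)/18) = -(-309817837/9 + 903259*I*√15/18) = -903259*(-343/9 + I*√15/18) = 309817837/9 - 903259*I*√15/18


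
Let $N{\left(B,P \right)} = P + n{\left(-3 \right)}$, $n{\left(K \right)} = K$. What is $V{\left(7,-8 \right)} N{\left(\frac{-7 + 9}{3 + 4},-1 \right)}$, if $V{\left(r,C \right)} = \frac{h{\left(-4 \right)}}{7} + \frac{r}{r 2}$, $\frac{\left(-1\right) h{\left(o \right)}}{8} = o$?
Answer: $- \frac{142}{7} \approx -20.286$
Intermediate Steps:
$h{\left(o \right)} = - 8 o$
$V{\left(r,C \right)} = \frac{71}{14}$ ($V{\left(r,C \right)} = \frac{\left(-8\right) \left(-4\right)}{7} + \frac{r}{r 2} = 32 \cdot \frac{1}{7} + \frac{r}{2 r} = \frac{32}{7} + r \frac{1}{2 r} = \frac{32}{7} + \frac{1}{2} = \frac{71}{14}$)
$N{\left(B,P \right)} = -3 + P$ ($N{\left(B,P \right)} = P - 3 = -3 + P$)
$V{\left(7,-8 \right)} N{\left(\frac{-7 + 9}{3 + 4},-1 \right)} = \frac{71 \left(-3 - 1\right)}{14} = \frac{71}{14} \left(-4\right) = - \frac{142}{7}$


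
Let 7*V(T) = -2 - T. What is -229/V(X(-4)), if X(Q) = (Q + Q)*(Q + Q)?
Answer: 1603/66 ≈ 24.288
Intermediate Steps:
X(Q) = 4*Q² (X(Q) = (2*Q)*(2*Q) = 4*Q²)
V(T) = -2/7 - T/7 (V(T) = (-2 - T)/7 = -2/7 - T/7)
-229/V(X(-4)) = -229/(-2/7 - 4*(-4)²/7) = -229/(-2/7 - 4*16/7) = -229/(-2/7 - ⅐*64) = -229/(-2/7 - 64/7) = -229/(-66/7) = -229*(-7/66) = 1603/66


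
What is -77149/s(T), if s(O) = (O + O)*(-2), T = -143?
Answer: -77149/572 ≈ -134.88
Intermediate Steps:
s(O) = -4*O (s(O) = (2*O)*(-2) = -4*O)
-77149/s(T) = -77149/((-4*(-143))) = -77149/572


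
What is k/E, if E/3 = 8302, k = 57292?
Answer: 28646/12453 ≈ 2.3003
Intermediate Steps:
E = 24906 (E = 3*8302 = 24906)
k/E = 57292/24906 = 57292*(1/24906) = 28646/12453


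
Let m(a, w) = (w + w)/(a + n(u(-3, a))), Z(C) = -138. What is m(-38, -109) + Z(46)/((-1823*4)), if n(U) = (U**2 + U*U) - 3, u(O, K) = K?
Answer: -598385/10380162 ≈ -0.057647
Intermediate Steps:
n(U) = -3 + 2*U**2 (n(U) = (U**2 + U**2) - 3 = 2*U**2 - 3 = -3 + 2*U**2)
m(a, w) = 2*w/(-3 + a + 2*a**2) (m(a, w) = (w + w)/(a + (-3 + 2*a**2)) = (2*w)/(-3 + a + 2*a**2) = 2*w/(-3 + a + 2*a**2))
m(-38, -109) + Z(46)/((-1823*4)) = 2*(-109)/(-3 - 38 + 2*(-38)**2) - 138/((-1823*4)) = 2*(-109)/(-3 - 38 + 2*1444) - 138/(-7292) = 2*(-109)/(-3 - 38 + 2888) - 138*(-1/7292) = 2*(-109)/2847 + 69/3646 = 2*(-109)*(1/2847) + 69/3646 = -218/2847 + 69/3646 = -598385/10380162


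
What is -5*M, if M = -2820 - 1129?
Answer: 19745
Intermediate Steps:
M = -3949
-5*M = -5*(-3949) = 19745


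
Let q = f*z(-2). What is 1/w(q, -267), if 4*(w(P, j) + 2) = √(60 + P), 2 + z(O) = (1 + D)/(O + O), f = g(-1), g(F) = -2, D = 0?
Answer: 64 + 4*√258 ≈ 128.25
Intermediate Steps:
f = -2
z(O) = -2 + 1/(2*O) (z(O) = -2 + (1 + 0)/(O + O) = -2 + 1/(2*O))
q = 9/2 (q = -2*(-2 + (½)/(-2)) = -2*(-2 + (½)*(-½)) = -2*(-2 - ¼) = -2*(-9/4) = 9/2 ≈ 4.5000)
w(P, j) = -2 + √(60 + P)/4
1/w(q, -267) = 1/(-2 + √(60 + 9/2)/4) = 1/(-2 + √(129/2)/4) = 1/(-2 + (√258/2)/4) = 1/(-2 + √258/8)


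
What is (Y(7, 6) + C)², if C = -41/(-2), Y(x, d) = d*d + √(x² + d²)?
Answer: 13109/4 + 113*√85 ≈ 4319.1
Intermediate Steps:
Y(x, d) = d² + √(d² + x²)
C = 41/2 (C = -41*(-½) = 41/2 ≈ 20.500)
(Y(7, 6) + C)² = ((6² + √(6² + 7²)) + 41/2)² = ((36 + √(36 + 49)) + 41/2)² = ((36 + √85) + 41/2)² = (113/2 + √85)²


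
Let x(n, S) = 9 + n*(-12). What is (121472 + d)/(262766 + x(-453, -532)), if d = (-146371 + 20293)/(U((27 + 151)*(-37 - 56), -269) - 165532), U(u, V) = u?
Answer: 11059238335/24418734073 ≈ 0.45290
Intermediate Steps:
d = 63039/91043 (d = (-146371 + 20293)/((27 + 151)*(-37 - 56) - 165532) = -126078/(178*(-93) - 165532) = -126078/(-16554 - 165532) = -126078/(-182086) = -126078*(-1/182086) = 63039/91043 ≈ 0.69241)
x(n, S) = 9 - 12*n
(121472 + d)/(262766 + x(-453, -532)) = (121472 + 63039/91043)/(262766 + (9 - 12*(-453))) = 11059238335/(91043*(262766 + (9 + 5436))) = 11059238335/(91043*(262766 + 5445)) = (11059238335/91043)/268211 = (11059238335/91043)*(1/268211) = 11059238335/24418734073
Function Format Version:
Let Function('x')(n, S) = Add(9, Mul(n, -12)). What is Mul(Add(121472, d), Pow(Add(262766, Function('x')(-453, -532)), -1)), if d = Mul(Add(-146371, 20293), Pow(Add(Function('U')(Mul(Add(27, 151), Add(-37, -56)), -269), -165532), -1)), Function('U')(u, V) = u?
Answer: Rational(11059238335, 24418734073) ≈ 0.45290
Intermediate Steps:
d = Rational(63039, 91043) (d = Mul(Add(-146371, 20293), Pow(Add(Mul(Add(27, 151), Add(-37, -56)), -165532), -1)) = Mul(-126078, Pow(Add(Mul(178, -93), -165532), -1)) = Mul(-126078, Pow(Add(-16554, -165532), -1)) = Mul(-126078, Pow(-182086, -1)) = Mul(-126078, Rational(-1, 182086)) = Rational(63039, 91043) ≈ 0.69241)
Function('x')(n, S) = Add(9, Mul(-12, n))
Mul(Add(121472, d), Pow(Add(262766, Function('x')(-453, -532)), -1)) = Mul(Add(121472, Rational(63039, 91043)), Pow(Add(262766, Add(9, Mul(-12, -453))), -1)) = Mul(Rational(11059238335, 91043), Pow(Add(262766, Add(9, 5436)), -1)) = Mul(Rational(11059238335, 91043), Pow(Add(262766, 5445), -1)) = Mul(Rational(11059238335, 91043), Pow(268211, -1)) = Mul(Rational(11059238335, 91043), Rational(1, 268211)) = Rational(11059238335, 24418734073)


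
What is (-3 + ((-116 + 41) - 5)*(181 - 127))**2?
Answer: 18688329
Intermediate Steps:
(-3 + ((-116 + 41) - 5)*(181 - 127))**2 = (-3 + (-75 - 5)*54)**2 = (-3 - 80*54)**2 = (-3 - 4320)**2 = (-4323)**2 = 18688329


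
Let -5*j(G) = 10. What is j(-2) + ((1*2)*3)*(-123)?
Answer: -740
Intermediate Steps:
j(G) = -2 (j(G) = -⅕*10 = -2)
j(-2) + ((1*2)*3)*(-123) = -2 + ((1*2)*3)*(-123) = -2 + (2*3)*(-123) = -2 + 6*(-123) = -2 - 738 = -740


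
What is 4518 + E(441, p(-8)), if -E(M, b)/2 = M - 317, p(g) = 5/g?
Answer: 4270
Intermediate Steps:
E(M, b) = 634 - 2*M (E(M, b) = -2*(M - 317) = -2*(-317 + M) = 634 - 2*M)
4518 + E(441, p(-8)) = 4518 + (634 - 2*441) = 4518 + (634 - 882) = 4518 - 248 = 4270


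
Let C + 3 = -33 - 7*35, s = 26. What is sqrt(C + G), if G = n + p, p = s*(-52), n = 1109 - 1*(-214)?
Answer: I*sqrt(310) ≈ 17.607*I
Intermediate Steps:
n = 1323 (n = 1109 + 214 = 1323)
p = -1352 (p = 26*(-52) = -1352)
C = -281 (C = -3 + (-33 - 7*35) = -3 + (-33 - 245) = -3 - 278 = -281)
G = -29 (G = 1323 - 1352 = -29)
sqrt(C + G) = sqrt(-281 - 29) = sqrt(-310) = I*sqrt(310)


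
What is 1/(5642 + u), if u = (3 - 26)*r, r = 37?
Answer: 1/4791 ≈ 0.00020872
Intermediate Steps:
u = -851 (u = (3 - 26)*37 = -23*37 = -851)
1/(5642 + u) = 1/(5642 - 851) = 1/4791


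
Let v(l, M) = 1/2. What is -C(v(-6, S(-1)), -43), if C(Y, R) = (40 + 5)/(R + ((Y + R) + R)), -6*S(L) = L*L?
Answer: 90/257 ≈ 0.35019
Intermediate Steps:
S(L) = -L**2/6 (S(L) = -L*L/6 = -L**2/6)
v(l, M) = 1/2
C(Y, R) = 45/(Y + 3*R) (C(Y, R) = 45/(R + ((R + Y) + R)) = 45/(R + (Y + 2*R)) = 45/(Y + 3*R))
-C(v(-6, S(-1)), -43) = -45/(1/2 + 3*(-43)) = -45/(1/2 - 129) = -45/(-257/2) = -45*(-2)/257 = -1*(-90/257) = 90/257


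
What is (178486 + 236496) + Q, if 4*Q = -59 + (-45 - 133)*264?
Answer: 1612877/4 ≈ 4.0322e+5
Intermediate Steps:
Q = -47051/4 (Q = (-59 + (-45 - 133)*264)/4 = (-59 - 178*264)/4 = (-59 - 46992)/4 = (¼)*(-47051) = -47051/4 ≈ -11763.)
(178486 + 236496) + Q = (178486 + 236496) - 47051/4 = 414982 - 47051/4 = 1612877/4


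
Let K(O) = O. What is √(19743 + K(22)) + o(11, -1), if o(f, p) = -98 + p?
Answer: -99 + √19765 ≈ 41.588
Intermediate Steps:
√(19743 + K(22)) + o(11, -1) = √(19743 + 22) + (-98 - 1) = √19765 - 99 = -99 + √19765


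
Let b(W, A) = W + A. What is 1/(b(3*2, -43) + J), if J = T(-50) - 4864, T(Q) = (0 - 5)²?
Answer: -1/4876 ≈ -0.00020509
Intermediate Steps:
b(W, A) = A + W
T(Q) = 25 (T(Q) = (-5)² = 25)
J = -4839 (J = 25 - 4864 = -4839)
1/(b(3*2, -43) + J) = 1/((-43 + 3*2) - 4839) = 1/((-43 + 6) - 4839) = 1/(-37 - 4839) = 1/(-4876) = -1/4876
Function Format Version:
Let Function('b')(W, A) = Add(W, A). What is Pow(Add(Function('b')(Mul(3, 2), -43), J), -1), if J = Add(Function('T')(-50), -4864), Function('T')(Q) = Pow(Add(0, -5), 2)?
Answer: Rational(-1, 4876) ≈ -0.00020509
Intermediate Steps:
Function('b')(W, A) = Add(A, W)
Function('T')(Q) = 25 (Function('T')(Q) = Pow(-5, 2) = 25)
J = -4839 (J = Add(25, -4864) = -4839)
Pow(Add(Function('b')(Mul(3, 2), -43), J), -1) = Pow(Add(Add(-43, Mul(3, 2)), -4839), -1) = Pow(Add(Add(-43, 6), -4839), -1) = Pow(Add(-37, -4839), -1) = Pow(-4876, -1) = Rational(-1, 4876)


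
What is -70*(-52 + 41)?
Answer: 770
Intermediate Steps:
-70*(-52 + 41) = -70*(-11) = 770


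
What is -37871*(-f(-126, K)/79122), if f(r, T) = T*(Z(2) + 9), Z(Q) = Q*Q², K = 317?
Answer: 204086819/79122 ≈ 2579.4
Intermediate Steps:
Z(Q) = Q³
f(r, T) = 17*T (f(r, T) = T*(2³ + 9) = T*(8 + 9) = T*17 = 17*T)
-37871*(-f(-126, K)/79122) = -37871/((-79122/(17*317))) = -37871/((-79122/5389)) = -37871/((-79122*1/5389)) = -37871/(-79122/5389) = -37871*(-5389/79122) = 204086819/79122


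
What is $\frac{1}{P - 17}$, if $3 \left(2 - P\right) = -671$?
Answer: $\frac{3}{626} \approx 0.0047923$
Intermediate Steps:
$P = \frac{677}{3}$ ($P = 2 - - \frac{671}{3} = 2 + \frac{671}{3} = \frac{677}{3} \approx 225.67$)
$\frac{1}{P - 17} = \frac{1}{\frac{677}{3} - 17} = \frac{1}{\frac{626}{3}} = \frac{3}{626}$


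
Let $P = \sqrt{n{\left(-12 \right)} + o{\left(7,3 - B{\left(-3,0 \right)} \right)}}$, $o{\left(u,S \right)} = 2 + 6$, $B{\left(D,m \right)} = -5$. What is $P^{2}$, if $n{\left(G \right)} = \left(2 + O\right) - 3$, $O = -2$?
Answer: $5$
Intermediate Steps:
$n{\left(G \right)} = -3$ ($n{\left(G \right)} = \left(2 - 2\right) - 3 = 0 - 3 = -3$)
$o{\left(u,S \right)} = 8$
$P = \sqrt{5}$ ($P = \sqrt{-3 + 8} = \sqrt{5} \approx 2.2361$)
$P^{2} = \left(\sqrt{5}\right)^{2} = 5$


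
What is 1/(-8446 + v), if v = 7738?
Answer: -1/708 ≈ -0.0014124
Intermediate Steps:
1/(-8446 + v) = 1/(-8446 + 7738) = 1/(-708) = -1/708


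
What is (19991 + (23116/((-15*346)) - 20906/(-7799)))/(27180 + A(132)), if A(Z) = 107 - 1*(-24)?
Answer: 404550064583/552731078955 ≈ 0.73191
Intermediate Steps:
A(Z) = 131 (A(Z) = 107 + 24 = 131)
(19991 + (23116/((-15*346)) - 20906/(-7799)))/(27180 + A(132)) = (19991 + (23116/((-15*346)) - 20906/(-7799)))/(27180 + 131) = (19991 + (23116/(-5190) - 20906*(-1/7799)))/27311 = (19991 + (23116*(-1/5190) + 20906/7799))*(1/27311) = (19991 + (-11558/2595 + 20906/7799))*(1/27311) = (19991 - 35889772/20238405)*(1/27311) = (404550064583/20238405)*(1/27311) = 404550064583/552731078955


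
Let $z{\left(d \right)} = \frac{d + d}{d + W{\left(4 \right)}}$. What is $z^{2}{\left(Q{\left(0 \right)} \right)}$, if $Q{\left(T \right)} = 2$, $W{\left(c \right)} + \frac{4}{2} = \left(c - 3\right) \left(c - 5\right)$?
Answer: $16$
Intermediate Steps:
$W{\left(c \right)} = -2 + \left(-5 + c\right) \left(-3 + c\right)$ ($W{\left(c \right)} = -2 + \left(c - 3\right) \left(c - 5\right) = -2 + \left(-3 + c\right) \left(-5 + c\right) = -2 + \left(-5 + c\right) \left(-3 + c\right)$)
$z{\left(d \right)} = \frac{2 d}{-3 + d}$ ($z{\left(d \right)} = \frac{d + d}{d + \left(13 + 4^{2} - 32\right)} = \frac{2 d}{d + \left(13 + 16 - 32\right)} = \frac{2 d}{d - 3} = \frac{2 d}{-3 + d}$)
$z^{2}{\left(Q{\left(0 \right)} \right)} = \left(2 \cdot 2 \frac{1}{-3 + 2}\right)^{2} = \left(2 \cdot 2 \frac{1}{-1}\right)^{2} = \left(2 \cdot 2 \left(-1\right)\right)^{2} = \left(-4\right)^{2} = 16$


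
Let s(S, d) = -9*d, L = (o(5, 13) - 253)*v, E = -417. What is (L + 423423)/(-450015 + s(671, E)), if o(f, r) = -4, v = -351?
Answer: -85605/74377 ≈ -1.1510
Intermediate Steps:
L = 90207 (L = (-4 - 253)*(-351) = -257*(-351) = 90207)
(L + 423423)/(-450015 + s(671, E)) = (90207 + 423423)/(-450015 - 9*(-417)) = 513630/(-450015 + 3753) = 513630/(-446262) = 513630*(-1/446262) = -85605/74377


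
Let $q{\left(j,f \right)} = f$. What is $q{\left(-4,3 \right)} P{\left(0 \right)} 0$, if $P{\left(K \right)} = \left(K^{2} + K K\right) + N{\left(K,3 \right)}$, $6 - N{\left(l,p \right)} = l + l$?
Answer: $0$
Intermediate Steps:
$N{\left(l,p \right)} = 6 - 2 l$ ($N{\left(l,p \right)} = 6 - \left(l + l\right) = 6 - 2 l$)
$P{\left(K \right)} = 6 - 2 K + 2 K^{2}$ ($P{\left(K \right)} = \left(K^{2} + K K\right) - \left(-6 + 2 K\right) = \left(K^{2} + K^{2}\right) - \left(-6 + 2 K\right) = 2 K^{2} - \left(-6 + 2 K\right) = 6 - 2 K + 2 K^{2}$)
$q{\left(-4,3 \right)} P{\left(0 \right)} 0 = 3 \left(6 - 0 + 2 \cdot 0^{2}\right) 0 = 3 \left(6 + 0 + 2 \cdot 0\right) 0 = 3 \left(6 + 0 + 0\right) 0 = 3 \cdot 6 \cdot 0 = 18 \cdot 0 = 0$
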